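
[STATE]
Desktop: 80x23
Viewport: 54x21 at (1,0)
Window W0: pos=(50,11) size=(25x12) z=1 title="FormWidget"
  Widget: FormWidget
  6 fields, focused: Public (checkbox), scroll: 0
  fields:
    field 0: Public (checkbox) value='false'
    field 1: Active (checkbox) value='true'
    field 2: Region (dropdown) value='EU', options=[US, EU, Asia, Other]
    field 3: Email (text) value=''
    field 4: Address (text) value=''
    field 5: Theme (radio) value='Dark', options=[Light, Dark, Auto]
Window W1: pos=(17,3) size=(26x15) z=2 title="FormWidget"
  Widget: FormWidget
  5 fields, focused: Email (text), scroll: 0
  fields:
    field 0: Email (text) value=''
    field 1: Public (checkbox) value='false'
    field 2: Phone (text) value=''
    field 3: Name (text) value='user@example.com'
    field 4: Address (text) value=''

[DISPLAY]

                                                      
                                                      
                                                      
                ┏━━━━━━━━━━━━━━━━━━━━━━━━┓            
                ┃ FormWidget             ┃            
                ┠────────────────────────┨            
                ┃> Email:      [        ]┃            
                ┃  Public:     [ ]       ┃            
                ┃  Phone:      [        ]┃            
                ┃  Name:       [user@exa]┃            
                ┃  Address:    [        ]┃            
                ┃                        ┃       ┏━━━━
                ┃                        ┃       ┃ For
                ┃                        ┃       ┠────
                ┃                        ┃       ┃> Pu
                ┃                        ┃       ┃  Ac
                ┃                        ┃       ┃  Re
                ┗━━━━━━━━━━━━━━━━━━━━━━━━┛       ┃  Em
                                                 ┃  Ad
                                                 ┃  Th
                                                 ┃    


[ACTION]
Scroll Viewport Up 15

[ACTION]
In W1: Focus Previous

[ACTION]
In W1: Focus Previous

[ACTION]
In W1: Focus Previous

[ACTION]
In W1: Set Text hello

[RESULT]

                                                      
                                                      
                                                      
                ┏━━━━━━━━━━━━━━━━━━━━━━━━┓            
                ┃ FormWidget             ┃            
                ┠────────────────────────┨            
                ┃  Email:      [        ]┃            
                ┃  Public:     [ ]       ┃            
                ┃> Phone:      [hello   ]┃            
                ┃  Name:       [user@exa]┃            
                ┃  Address:    [        ]┃            
                ┃                        ┃       ┏━━━━
                ┃                        ┃       ┃ For
                ┃                        ┃       ┠────
                ┃                        ┃       ┃> Pu
                ┃                        ┃       ┃  Ac
                ┃                        ┃       ┃  Re
                ┗━━━━━━━━━━━━━━━━━━━━━━━━┛       ┃  Em
                                                 ┃  Ad
                                                 ┃  Th
                                                 ┃    


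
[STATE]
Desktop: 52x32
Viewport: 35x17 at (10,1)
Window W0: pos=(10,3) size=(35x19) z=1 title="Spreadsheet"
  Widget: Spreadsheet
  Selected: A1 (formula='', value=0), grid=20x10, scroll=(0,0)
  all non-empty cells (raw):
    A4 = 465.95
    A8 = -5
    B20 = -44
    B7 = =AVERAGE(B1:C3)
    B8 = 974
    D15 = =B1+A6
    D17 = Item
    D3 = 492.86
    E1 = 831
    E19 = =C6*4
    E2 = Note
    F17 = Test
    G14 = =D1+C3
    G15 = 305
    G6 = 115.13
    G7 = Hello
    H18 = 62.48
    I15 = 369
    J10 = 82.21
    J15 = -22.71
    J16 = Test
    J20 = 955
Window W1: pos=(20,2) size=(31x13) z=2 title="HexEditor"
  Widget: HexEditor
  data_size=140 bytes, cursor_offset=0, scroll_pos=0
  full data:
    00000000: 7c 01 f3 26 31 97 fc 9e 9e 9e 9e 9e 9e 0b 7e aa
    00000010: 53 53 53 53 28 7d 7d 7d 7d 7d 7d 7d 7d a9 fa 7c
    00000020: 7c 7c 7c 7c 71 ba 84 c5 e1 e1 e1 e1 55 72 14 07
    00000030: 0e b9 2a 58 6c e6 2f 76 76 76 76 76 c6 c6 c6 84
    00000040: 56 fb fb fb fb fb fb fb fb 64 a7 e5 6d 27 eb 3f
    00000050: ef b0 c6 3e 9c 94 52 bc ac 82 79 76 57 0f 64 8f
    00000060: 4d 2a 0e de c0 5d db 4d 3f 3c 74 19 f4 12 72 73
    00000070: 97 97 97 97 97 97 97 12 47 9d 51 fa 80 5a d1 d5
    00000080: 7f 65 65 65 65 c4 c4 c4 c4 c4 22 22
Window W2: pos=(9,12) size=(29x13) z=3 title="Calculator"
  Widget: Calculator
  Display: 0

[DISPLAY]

                                   
          ┏━━━━━━━━━━━━━━━━━━━━━━━━
┏━━━━━━━━━┃ HexEditor              
┃ Spreadsh┠────────────────────────
┠─────────┃00000000  7C 01 f3 26 31
┃A1:      ┃00000010  53 53 53 53 28
┃       A ┃00000020  7c 7c 7c 7c 71
┃---------┃00000030  0e b9 2a 58 6c
┃  1      ┃00000040  56 fb fb fb fb
┃  2      ┃00000050  ef b0 c6 3e 9c
┃  3      ┃00000060  4d 2a 0e de c0
━━━━━━━━━━━━━━━━━━━━━━━━━━━┓7 97 97
 Calculator                ┃5 65 65
───────────────────────────┨━━━━━━━
                          0┃0     ┃
┌───┬───┬───┬───┐          ┃0     ┃
│ 7 │ 8 │ 9 │ ÷ │          ┃0     ┃


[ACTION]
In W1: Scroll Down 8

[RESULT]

                                   
          ┏━━━━━━━━━━━━━━━━━━━━━━━━
┏━━━━━━━━━┃ HexEditor              
┃ Spreadsh┠────────────────────────
┠─────────┃00000080  7f 65 65 65 65
┃A1:      ┃                        
┃       A ┃                        
┃---------┃                        
┃  1      ┃                        
┃  2      ┃                        
┃  3      ┃                        
━━━━━━━━━━━━━━━━━━━━━━━━━━━┓       
 Calculator                ┃       
───────────────────────────┨━━━━━━━
                          0┃0     ┃
┌───┬───┬───┬───┐          ┃0     ┃
│ 7 │ 8 │ 9 │ ÷ │          ┃0     ┃


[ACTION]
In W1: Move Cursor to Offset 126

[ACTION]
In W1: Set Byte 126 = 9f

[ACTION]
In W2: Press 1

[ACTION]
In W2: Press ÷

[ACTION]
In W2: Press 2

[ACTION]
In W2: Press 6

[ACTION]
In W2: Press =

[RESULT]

                                   
          ┏━━━━━━━━━━━━━━━━━━━━━━━━
┏━━━━━━━━━┃ HexEditor              
┃ Spreadsh┠────────────────────────
┠─────────┃00000080  7f 65 65 65 65
┃A1:      ┃                        
┃       A ┃                        
┃---------┃                        
┃  1      ┃                        
┃  2      ┃                        
┃  3      ┃                        
━━━━━━━━━━━━━━━━━━━━━━━━━━━┓       
 Calculator                ┃       
───────────────────────────┨━━━━━━━
              0.03846153846┃0     ┃
┌───┬───┬───┬───┐          ┃0     ┃
│ 7 │ 8 │ 9 │ ÷ │          ┃0     ┃


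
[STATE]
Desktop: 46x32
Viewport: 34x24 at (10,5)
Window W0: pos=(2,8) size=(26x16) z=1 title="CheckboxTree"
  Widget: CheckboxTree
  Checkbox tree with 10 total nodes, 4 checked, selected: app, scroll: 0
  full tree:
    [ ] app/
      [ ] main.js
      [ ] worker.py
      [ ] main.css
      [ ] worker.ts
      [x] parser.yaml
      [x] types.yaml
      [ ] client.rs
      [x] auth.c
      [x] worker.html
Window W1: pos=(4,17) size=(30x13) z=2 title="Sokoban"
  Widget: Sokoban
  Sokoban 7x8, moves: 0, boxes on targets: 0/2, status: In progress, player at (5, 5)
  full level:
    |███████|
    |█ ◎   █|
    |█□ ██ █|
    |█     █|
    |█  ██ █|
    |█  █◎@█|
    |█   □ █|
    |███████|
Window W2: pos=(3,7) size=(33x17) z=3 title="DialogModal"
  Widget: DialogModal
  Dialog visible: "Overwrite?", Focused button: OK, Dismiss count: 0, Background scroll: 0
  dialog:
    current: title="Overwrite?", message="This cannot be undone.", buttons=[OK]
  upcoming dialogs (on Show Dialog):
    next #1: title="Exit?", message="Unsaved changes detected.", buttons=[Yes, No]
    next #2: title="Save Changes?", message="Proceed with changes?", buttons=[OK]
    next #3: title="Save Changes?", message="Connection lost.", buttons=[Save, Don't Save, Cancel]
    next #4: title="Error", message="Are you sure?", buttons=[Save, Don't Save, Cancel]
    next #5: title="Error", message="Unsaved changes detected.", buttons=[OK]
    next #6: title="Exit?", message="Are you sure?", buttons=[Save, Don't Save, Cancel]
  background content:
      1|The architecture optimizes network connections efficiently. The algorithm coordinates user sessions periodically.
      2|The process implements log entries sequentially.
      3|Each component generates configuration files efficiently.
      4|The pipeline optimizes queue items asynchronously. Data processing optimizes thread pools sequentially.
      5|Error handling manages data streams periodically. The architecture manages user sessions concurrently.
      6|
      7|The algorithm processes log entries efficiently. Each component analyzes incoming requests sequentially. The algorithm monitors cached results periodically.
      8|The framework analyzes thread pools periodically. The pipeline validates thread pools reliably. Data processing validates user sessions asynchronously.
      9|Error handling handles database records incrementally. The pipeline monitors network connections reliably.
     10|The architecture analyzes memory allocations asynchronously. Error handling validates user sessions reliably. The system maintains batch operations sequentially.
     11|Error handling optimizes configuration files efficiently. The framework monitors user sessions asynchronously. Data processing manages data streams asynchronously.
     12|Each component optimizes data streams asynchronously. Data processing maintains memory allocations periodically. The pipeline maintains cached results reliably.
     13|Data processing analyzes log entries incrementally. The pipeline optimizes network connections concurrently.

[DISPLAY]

                                  
                                  
━━━━━━━━━━━━━━━━━━━━━━━━━┓        
gModal                   ┃        
─────────────────────────┨        
chitecture optimizes netw┃        
ocess implements log entr┃        
omponent generates config┃        
peline optimizes queue it┃        
─────────────────────┐str┃        
    Overwrite?       │   ┃        
is cannot be undone. │ent┃        
       [OK]          │d p┃        
─────────────────────┘ase┃        
chitecture analyzes memor┃        
handling optimizes config┃        
omponent optimizes data s┃        
rocessing analyzes log en┃        
━━━━━━━━━━━━━━━━━━━━━━━━━┛        
 █                     ┃          
@█                     ┃          
 █                     ┃          
██                     ┃          
: 0  0/2               ┃          


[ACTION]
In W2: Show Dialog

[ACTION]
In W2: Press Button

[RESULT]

                                  
                                  
━━━━━━━━━━━━━━━━━━━━━━━━━┓        
gModal                   ┃        
─────────────────────────┨        
chitecture optimizes netw┃        
ocess implements log entr┃        
omponent generates config┃        
peline optimizes queue it┃        
handling manages data str┃        
                         ┃        
gorithm processes log ent┃        
amework analyzes thread p┃        
handling handles database┃        
chitecture analyzes memor┃        
handling optimizes config┃        
omponent optimizes data s┃        
rocessing analyzes log en┃        
━━━━━━━━━━━━━━━━━━━━━━━━━┛        
 █                     ┃          
@█                     ┃          
 █                     ┃          
██                     ┃          
: 0  0/2               ┃          


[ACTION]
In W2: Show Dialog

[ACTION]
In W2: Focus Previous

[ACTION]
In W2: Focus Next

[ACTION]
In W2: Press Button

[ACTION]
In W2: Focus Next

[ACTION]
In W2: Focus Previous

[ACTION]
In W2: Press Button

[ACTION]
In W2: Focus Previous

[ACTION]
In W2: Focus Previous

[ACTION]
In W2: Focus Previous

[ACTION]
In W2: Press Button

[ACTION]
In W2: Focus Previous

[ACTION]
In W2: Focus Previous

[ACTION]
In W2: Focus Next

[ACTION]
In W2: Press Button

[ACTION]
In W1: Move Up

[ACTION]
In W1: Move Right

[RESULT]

                                  
                                  
━━━━━━━━━━━━━━━━━━━━━━━━━┓        
gModal                   ┃        
─────────────────────────┨        
chitecture optimizes netw┃        
ocess implements log entr┃        
omponent generates config┃        
peline optimizes queue it┃        
handling manages data str┃        
                         ┃        
gorithm processes log ent┃        
amework analyzes thread p┃        
handling handles database┃        
chitecture analyzes memor┃        
handling optimizes config┃        
omponent optimizes data s┃        
rocessing analyzes log en┃        
━━━━━━━━━━━━━━━━━━━━━━━━━┛        
@█                     ┃          
 █                     ┃          
 █                     ┃          
██                     ┃          
: 1  0/2               ┃          


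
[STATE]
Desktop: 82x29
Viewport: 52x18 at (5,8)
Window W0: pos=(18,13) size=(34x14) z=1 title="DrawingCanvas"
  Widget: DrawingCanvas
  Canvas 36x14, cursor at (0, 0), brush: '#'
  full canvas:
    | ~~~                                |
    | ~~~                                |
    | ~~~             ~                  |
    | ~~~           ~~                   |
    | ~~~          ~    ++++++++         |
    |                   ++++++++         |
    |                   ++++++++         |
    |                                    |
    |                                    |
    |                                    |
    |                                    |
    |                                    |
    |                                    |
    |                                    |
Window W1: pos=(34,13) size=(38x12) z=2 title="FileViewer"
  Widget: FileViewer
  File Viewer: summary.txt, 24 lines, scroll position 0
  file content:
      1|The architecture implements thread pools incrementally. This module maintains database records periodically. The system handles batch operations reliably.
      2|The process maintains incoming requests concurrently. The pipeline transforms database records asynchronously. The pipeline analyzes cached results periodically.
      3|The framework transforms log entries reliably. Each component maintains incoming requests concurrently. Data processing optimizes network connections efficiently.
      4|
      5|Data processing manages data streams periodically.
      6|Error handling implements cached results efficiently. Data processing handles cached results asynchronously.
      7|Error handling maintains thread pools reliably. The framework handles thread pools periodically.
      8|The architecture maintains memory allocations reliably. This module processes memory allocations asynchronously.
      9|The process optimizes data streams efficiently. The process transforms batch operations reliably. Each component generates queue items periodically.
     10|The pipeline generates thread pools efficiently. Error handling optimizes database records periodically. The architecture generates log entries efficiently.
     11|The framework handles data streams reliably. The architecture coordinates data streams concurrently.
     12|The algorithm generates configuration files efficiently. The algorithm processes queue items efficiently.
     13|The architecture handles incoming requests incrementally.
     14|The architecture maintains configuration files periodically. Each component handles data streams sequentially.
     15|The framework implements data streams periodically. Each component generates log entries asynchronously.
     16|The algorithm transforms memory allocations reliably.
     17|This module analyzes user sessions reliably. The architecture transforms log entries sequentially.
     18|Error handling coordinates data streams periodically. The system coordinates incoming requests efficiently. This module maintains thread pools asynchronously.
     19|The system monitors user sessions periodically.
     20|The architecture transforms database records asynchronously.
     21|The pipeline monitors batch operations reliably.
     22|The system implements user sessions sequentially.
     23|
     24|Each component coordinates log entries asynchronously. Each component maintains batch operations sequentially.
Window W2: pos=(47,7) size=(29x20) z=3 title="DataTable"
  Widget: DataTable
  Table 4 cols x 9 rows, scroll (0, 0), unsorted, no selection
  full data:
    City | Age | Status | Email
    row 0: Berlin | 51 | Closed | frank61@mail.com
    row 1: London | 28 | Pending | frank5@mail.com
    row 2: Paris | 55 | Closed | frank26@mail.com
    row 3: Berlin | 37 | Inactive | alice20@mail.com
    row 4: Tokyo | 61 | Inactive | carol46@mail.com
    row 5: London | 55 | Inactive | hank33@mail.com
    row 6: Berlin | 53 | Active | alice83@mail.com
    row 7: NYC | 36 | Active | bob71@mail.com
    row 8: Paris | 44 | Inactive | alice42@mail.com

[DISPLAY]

                                          ┃ DataTabl
                                          ┠─────────
                                          ┃City  │Ag
                                          ┃──────┼──
                                          ┃Berlin│51
             ┏━━━━━━━━━━━━━━━┏━━━━━━━━━━━━┃London│28
             ┃ DrawingCanvas ┃ FileViewer ┃Paris │55
             ┠───────────────┠────────────┃Berlin│37
             ┃+~~~           ┃The architec┃Tokyo │61
             ┃ ~~~           ┃The process ┃London│55
             ┃ ~~~           ┃The framewor┃Berlin│53
             ┃ ~~~           ┃            ┃NYC   │36
             ┃ ~~~          ~┃Data process┃Paris │44
             ┃               ┃Error handli┃         
             ┃               ┃Error handli┃         
             ┃               ┃The architec┃         
             ┃               ┗━━━━━━━━━━━━┃         
             ┃                            ┃         


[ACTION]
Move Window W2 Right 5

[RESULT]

                                               ┃ Dat
                                               ┠────
                                               ┃City
                                               ┃────
                                               ┃Berl
             ┏━━━━━━━━━━━━━━━┏━━━━━━━━━━━━━━━━━┃Lond
             ┃ DrawingCanvas ┃ FileViewer      ┃Pari
             ┠───────────────┠─────────────────┃Berl
             ┃+~~~           ┃The architecture ┃Toky
             ┃ ~~~           ┃The process maint┃Lond
             ┃ ~~~           ┃The framework tra┃Berl
             ┃ ~~~           ┃                 ┃NYC 
             ┃ ~~~          ~┃Data processing m┃Pari
             ┃               ┃Error handling im┃    
             ┃               ┃Error handling ma┃    
             ┃               ┃The architecture ┃    
             ┃               ┗━━━━━━━━━━━━━━━━━┃    
             ┃                                ┃┃    


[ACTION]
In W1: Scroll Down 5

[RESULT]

                                               ┃ Dat
                                               ┠────
                                               ┃City
                                               ┃────
                                               ┃Berl
             ┏━━━━━━━━━━━━━━━┏━━━━━━━━━━━━━━━━━┃Lond
             ┃ DrawingCanvas ┃ FileViewer      ┃Pari
             ┠───────────────┠─────────────────┃Berl
             ┃+~~~           ┃Error handling im┃Toky
             ┃ ~~~           ┃Error handling ma┃Lond
             ┃ ~~~           ┃The architecture ┃Berl
             ┃ ~~~           ┃The process optim┃NYC 
             ┃ ~~~          ~┃The pipeline gene┃Pari
             ┃               ┃The framework han┃    
             ┃               ┃The algorithm gen┃    
             ┃               ┃The architecture ┃    
             ┃               ┗━━━━━━━━━━━━━━━━━┃    
             ┃                                ┃┃    


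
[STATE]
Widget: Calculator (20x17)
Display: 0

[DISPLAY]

                   0
┌───┬───┬───┬───┐   
│ 7 │ 8 │ 9 │ ÷ │   
├───┼───┼───┼───┤   
│ 4 │ 5 │ 6 │ × │   
├───┼───┼───┼───┤   
│ 1 │ 2 │ 3 │ - │   
├───┼───┼───┼───┤   
│ 0 │ . │ = │ + │   
├───┼───┼───┼───┤   
│ C │ MC│ MR│ M+│   
└───┴───┴───┴───┘   
                    
                    
                    
                    
                    


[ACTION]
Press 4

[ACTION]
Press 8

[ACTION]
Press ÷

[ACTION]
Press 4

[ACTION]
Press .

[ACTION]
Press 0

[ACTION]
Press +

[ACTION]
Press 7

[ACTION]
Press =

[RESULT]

                  19
┌───┬───┬───┬───┐   
│ 7 │ 8 │ 9 │ ÷ │   
├───┼───┼───┼───┤   
│ 4 │ 5 │ 6 │ × │   
├───┼───┼───┼───┤   
│ 1 │ 2 │ 3 │ - │   
├───┼───┼───┼───┤   
│ 0 │ . │ = │ + │   
├───┼───┼───┼───┤   
│ C │ MC│ MR│ M+│   
└───┴───┴───┴───┘   
                    
                    
                    
                    
                    


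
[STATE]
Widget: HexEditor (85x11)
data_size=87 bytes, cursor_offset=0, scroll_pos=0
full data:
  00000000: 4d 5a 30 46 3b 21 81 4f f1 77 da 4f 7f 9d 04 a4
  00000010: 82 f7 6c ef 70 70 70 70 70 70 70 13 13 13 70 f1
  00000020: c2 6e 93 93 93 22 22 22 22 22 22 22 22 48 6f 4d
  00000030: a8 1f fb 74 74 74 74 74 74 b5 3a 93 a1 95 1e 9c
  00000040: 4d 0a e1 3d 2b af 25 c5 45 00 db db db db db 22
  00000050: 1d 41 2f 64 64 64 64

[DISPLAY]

00000000  4D 5a 30 46 3b 21 81 4f  f1 77 da 4f 7f 9d 04 a4  |MZ0F;!.O.w.O....|       
00000010  82 f7 6c ef 70 70 70 70  70 70 70 13 13 13 70 f1  |..l.ppppppp...p.|       
00000020  c2 6e 93 93 93 22 22 22  22 22 22 22 22 48 6f 4d  |.n...""""""""HoM|       
00000030  a8 1f fb 74 74 74 74 74  74 b5 3a 93 a1 95 1e 9c  |...tttttt.:.....|       
00000040  4d 0a e1 3d 2b af 25 c5  45 00 db db db db db 22  |M..=+.%.E......"|       
00000050  1d 41 2f 64 64 64 64                              |.A/dddd         |       
                                                                                     
                                                                                     
                                                                                     
                                                                                     
                                                                                     


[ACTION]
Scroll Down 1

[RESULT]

00000010  82 f7 6c ef 70 70 70 70  70 70 70 13 13 13 70 f1  |..l.ppppppp...p.|       
00000020  c2 6e 93 93 93 22 22 22  22 22 22 22 22 48 6f 4d  |.n...""""""""HoM|       
00000030  a8 1f fb 74 74 74 74 74  74 b5 3a 93 a1 95 1e 9c  |...tttttt.:.....|       
00000040  4d 0a e1 3d 2b af 25 c5  45 00 db db db db db 22  |M..=+.%.E......"|       
00000050  1d 41 2f 64 64 64 64                              |.A/dddd         |       
                                                                                     
                                                                                     
                                                                                     
                                                                                     
                                                                                     
                                                                                     


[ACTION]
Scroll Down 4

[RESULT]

00000050  1d 41 2f 64 64 64 64                              |.A/dddd         |       
                                                                                     
                                                                                     
                                                                                     
                                                                                     
                                                                                     
                                                                                     
                                                                                     
                                                                                     
                                                                                     
                                                                                     


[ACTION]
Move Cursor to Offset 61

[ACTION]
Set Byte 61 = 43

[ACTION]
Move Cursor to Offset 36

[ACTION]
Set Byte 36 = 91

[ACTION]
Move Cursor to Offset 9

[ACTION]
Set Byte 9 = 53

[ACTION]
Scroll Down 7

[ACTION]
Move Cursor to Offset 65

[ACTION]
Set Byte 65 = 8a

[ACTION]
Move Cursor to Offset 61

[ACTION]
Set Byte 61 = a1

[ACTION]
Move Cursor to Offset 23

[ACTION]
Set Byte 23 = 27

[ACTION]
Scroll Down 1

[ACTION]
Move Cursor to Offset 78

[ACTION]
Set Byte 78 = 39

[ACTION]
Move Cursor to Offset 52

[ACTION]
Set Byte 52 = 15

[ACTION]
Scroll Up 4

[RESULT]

00000010  82 f7 6c ef 70 70 70 27  70 70 70 13 13 13 70 f1  |..l.ppp'ppp...p.|       
00000020  c2 6e 93 93 91 22 22 22  22 22 22 22 22 48 6f 4d  |.n...""""""""HoM|       
00000030  a8 1f fb 74 15 74 74 74  74 b5 3a 93 a1 a1 1e 9c  |...t.tttt.:.....|       
00000040  4d 8a e1 3d 2b af 25 c5  45 00 db db db db 39 22  |M..=+.%.E.....9"|       
00000050  1d 41 2f 64 64 64 64                              |.A/dddd         |       
                                                                                     
                                                                                     
                                                                                     
                                                                                     
                                                                                     
                                                                                     


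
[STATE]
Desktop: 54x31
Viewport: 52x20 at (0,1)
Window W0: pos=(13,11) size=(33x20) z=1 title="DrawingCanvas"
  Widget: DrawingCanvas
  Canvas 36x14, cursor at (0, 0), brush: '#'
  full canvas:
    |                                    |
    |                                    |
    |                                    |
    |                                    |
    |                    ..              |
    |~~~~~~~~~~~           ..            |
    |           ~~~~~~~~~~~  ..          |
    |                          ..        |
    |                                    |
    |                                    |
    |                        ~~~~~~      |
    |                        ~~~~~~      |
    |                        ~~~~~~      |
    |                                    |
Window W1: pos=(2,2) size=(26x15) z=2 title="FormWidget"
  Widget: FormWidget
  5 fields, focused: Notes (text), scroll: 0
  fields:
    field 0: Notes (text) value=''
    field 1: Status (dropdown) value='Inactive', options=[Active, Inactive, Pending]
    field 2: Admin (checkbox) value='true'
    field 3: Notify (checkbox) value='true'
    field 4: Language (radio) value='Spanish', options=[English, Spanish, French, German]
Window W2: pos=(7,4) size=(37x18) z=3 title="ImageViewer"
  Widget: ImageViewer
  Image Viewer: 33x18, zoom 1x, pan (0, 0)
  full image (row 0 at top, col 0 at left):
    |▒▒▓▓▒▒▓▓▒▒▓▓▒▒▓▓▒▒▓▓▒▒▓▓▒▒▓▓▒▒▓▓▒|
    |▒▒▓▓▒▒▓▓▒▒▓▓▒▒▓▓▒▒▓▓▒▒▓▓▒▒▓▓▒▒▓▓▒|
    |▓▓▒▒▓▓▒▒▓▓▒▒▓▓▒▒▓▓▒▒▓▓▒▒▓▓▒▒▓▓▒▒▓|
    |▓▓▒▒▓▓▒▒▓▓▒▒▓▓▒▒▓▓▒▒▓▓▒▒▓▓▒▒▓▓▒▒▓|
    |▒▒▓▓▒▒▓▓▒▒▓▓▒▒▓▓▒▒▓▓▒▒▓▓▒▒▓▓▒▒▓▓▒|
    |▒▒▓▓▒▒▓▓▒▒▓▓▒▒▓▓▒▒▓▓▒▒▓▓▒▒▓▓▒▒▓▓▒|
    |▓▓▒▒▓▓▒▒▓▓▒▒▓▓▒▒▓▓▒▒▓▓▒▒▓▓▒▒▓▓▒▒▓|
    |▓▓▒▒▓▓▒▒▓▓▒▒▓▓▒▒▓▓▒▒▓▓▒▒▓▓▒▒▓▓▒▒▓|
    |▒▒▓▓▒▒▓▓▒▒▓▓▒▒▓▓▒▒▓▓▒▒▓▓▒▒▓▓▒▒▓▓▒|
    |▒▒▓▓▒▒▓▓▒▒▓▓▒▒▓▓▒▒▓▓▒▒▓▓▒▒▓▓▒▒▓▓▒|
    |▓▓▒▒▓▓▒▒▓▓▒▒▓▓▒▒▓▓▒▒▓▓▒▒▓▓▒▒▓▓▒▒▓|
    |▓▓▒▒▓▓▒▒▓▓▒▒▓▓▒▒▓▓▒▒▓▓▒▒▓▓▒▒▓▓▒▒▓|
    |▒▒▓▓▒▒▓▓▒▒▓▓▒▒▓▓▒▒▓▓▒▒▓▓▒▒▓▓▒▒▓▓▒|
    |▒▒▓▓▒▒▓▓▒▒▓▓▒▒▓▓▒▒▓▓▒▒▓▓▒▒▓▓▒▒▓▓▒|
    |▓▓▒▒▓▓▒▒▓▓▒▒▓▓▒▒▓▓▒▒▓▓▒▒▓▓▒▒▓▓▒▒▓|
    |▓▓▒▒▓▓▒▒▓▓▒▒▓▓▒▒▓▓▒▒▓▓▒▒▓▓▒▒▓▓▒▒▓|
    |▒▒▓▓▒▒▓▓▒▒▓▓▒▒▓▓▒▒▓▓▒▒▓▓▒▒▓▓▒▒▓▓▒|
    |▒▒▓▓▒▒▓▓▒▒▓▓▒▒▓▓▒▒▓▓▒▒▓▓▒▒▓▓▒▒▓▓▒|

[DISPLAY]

                                                    
  ┏━━━━━━━━━━━━━━━━━━━━━━━━┓                        
  ┃ FormWidget             ┃                        
  ┠────┏━━━━━━━━━━━━━━━━━━━━━━━━━━━━━━━━━━━┓        
  ┃> No┃ ImageViewer                       ┃        
  ┃  St┠───────────────────────────────────┨        
  ┃  Ad┃▒▒▓▓▒▒▓▓▒▒▓▓▒▒▓▓▒▒▓▓▒▒▓▓▒▒▓▓▒▒▓▓▒  ┃        
  ┃  No┃▒▒▓▓▒▒▓▓▒▒▓▓▒▒▓▓▒▒▓▓▒▒▓▓▒▒▓▓▒▒▓▓▒  ┃        
  ┃  La┃▓▓▒▒▓▓▒▒▓▓▒▒▓▓▒▒▓▓▒▒▓▓▒▒▓▓▒▒▓▓▒▒▓  ┃        
  ┃    ┃▓▓▒▒▓▓▒▒▓▓▒▒▓▓▒▒▓▓▒▒▓▓▒▒▓▓▒▒▓▓▒▒▓  ┃        
  ┃    ┃▒▒▓▓▒▒▓▓▒▒▓▓▒▒▓▓▒▒▓▓▒▒▓▓▒▒▓▓▒▒▓▓▒  ┃━┓      
  ┃    ┃▒▒▓▓▒▒▓▓▒▒▓▓▒▒▓▓▒▒▓▓▒▒▓▓▒▒▓▓▒▒▓▓▒  ┃ ┃      
  ┃    ┃▓▓▒▒▓▓▒▒▓▓▒▒▓▓▒▒▓▓▒▒▓▓▒▒▓▓▒▒▓▓▒▒▓  ┃─┨      
  ┃    ┃▓▓▒▒▓▓▒▒▓▓▒▒▓▓▒▒▓▓▒▒▓▓▒▒▓▓▒▒▓▓▒▒▓  ┃ ┃      
  ┃    ┃▒▒▓▓▒▒▓▓▒▒▓▓▒▒▓▓▒▒▓▓▒▒▓▓▒▒▓▓▒▒▓▓▒  ┃ ┃      
  ┗━━━━┃▒▒▓▓▒▒▓▓▒▒▓▓▒▒▓▓▒▒▓▓▒▒▓▓▒▒▓▓▒▒▓▓▒  ┃ ┃      
       ┃▓▓▒▒▓▓▒▒▓▓▒▒▓▓▒▒▓▓▒▒▓▓▒▒▓▓▒▒▓▓▒▒▓  ┃ ┃      
       ┃▓▓▒▒▓▓▒▒▓▓▒▒▓▓▒▒▓▓▒▒▓▓▒▒▓▓▒▒▓▓▒▒▓  ┃ ┃      
       ┃▒▒▓▓▒▒▓▓▒▒▓▓▒▒▓▓▒▒▓▓▒▒▓▓▒▒▓▓▒▒▓▓▒  ┃ ┃      
       ┃▒▒▓▓▒▒▓▓▒▒▓▓▒▒▓▓▒▒▓▓▒▒▓▓▒▒▓▓▒▒▓▓▒  ┃ ┃      


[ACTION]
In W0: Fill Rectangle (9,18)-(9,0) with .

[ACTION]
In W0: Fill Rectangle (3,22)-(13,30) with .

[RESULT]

                                                    
  ┏━━━━━━━━━━━━━━━━━━━━━━━━┓                        
  ┃ FormWidget             ┃                        
  ┠────┏━━━━━━━━━━━━━━━━━━━━━━━━━━━━━━━━━━━┓        
  ┃> No┃ ImageViewer                       ┃        
  ┃  St┠───────────────────────────────────┨        
  ┃  Ad┃▒▒▓▓▒▒▓▓▒▒▓▓▒▒▓▓▒▒▓▓▒▒▓▓▒▒▓▓▒▒▓▓▒  ┃        
  ┃  No┃▒▒▓▓▒▒▓▓▒▒▓▓▒▒▓▓▒▒▓▓▒▒▓▓▒▒▓▓▒▒▓▓▒  ┃        
  ┃  La┃▓▓▒▒▓▓▒▒▓▓▒▒▓▓▒▒▓▓▒▒▓▓▒▒▓▓▒▒▓▓▒▒▓  ┃        
  ┃    ┃▓▓▒▒▓▓▒▒▓▓▒▒▓▓▒▒▓▓▒▒▓▓▒▒▓▓▒▒▓▓▒▒▓  ┃        
  ┃    ┃▒▒▓▓▒▒▓▓▒▒▓▓▒▒▓▓▒▒▓▓▒▒▓▓▒▒▓▓▒▒▓▓▒  ┃━┓      
  ┃    ┃▒▒▓▓▒▒▓▓▒▒▓▓▒▒▓▓▒▒▓▓▒▒▓▓▒▒▓▓▒▒▓▓▒  ┃ ┃      
  ┃    ┃▓▓▒▒▓▓▒▒▓▓▒▒▓▓▒▒▓▓▒▒▓▓▒▒▓▓▒▒▓▓▒▒▓  ┃─┨      
  ┃    ┃▓▓▒▒▓▓▒▒▓▓▒▒▓▓▒▒▓▓▒▒▓▓▒▒▓▓▒▒▓▓▒▒▓  ┃ ┃      
  ┃    ┃▒▒▓▓▒▒▓▓▒▒▓▓▒▒▓▓▒▒▓▓▒▒▓▓▒▒▓▓▒▒▓▓▒  ┃ ┃      
  ┗━━━━┃▒▒▓▓▒▒▓▓▒▒▓▓▒▒▓▓▒▒▓▓▒▒▓▓▒▒▓▓▒▒▓▓▒  ┃ ┃      
       ┃▓▓▒▒▓▓▒▒▓▓▒▒▓▓▒▒▓▓▒▒▓▓▒▒▓▓▒▒▓▓▒▒▓  ┃.┃      
       ┃▓▓▒▒▓▓▒▒▓▓▒▒▓▓▒▒▓▓▒▒▓▓▒▒▓▓▒▒▓▓▒▒▓  ┃.┃      
       ┃▒▒▓▓▒▒▓▓▒▒▓▓▒▒▓▓▒▒▓▓▒▒▓▓▒▒▓▓▒▒▓▓▒  ┃.┃      
       ┃▒▒▓▓▒▒▓▓▒▒▓▓▒▒▓▓▒▒▓▓▒▒▓▓▒▒▓▓▒▒▓▓▒  ┃.┃      


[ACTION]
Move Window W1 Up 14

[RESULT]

  ┃ FormWidget             ┃                        
  ┠────────────────────────┨                        
  ┃> Notes:      [        ]┃                        
  ┃  St┏━━━━━━━━━━━━━━━━━━━━━━━━━━━━━━━━━━━┓        
  ┃  Ad┃ ImageViewer                       ┃        
  ┃  No┠───────────────────────────────────┨        
  ┃  La┃▒▒▓▓▒▒▓▓▒▒▓▓▒▒▓▓▒▒▓▓▒▒▓▓▒▒▓▓▒▒▓▓▒  ┃        
  ┃    ┃▒▒▓▓▒▒▓▓▒▒▓▓▒▒▓▓▒▒▓▓▒▒▓▓▒▒▓▓▒▒▓▓▒  ┃        
  ┃    ┃▓▓▒▒▓▓▒▒▓▓▒▒▓▓▒▒▓▓▒▒▓▓▒▒▓▓▒▒▓▓▒▒▓  ┃        
  ┃    ┃▓▓▒▒▓▓▒▒▓▓▒▒▓▓▒▒▓▓▒▒▓▓▒▒▓▓▒▒▓▓▒▒▓  ┃        
  ┃    ┃▒▒▓▓▒▒▓▓▒▒▓▓▒▒▓▓▒▒▓▓▒▒▓▓▒▒▓▓▒▒▓▓▒  ┃━┓      
  ┃    ┃▒▒▓▓▒▒▓▓▒▒▓▓▒▒▓▓▒▒▓▓▒▒▓▓▒▒▓▓▒▒▓▓▒  ┃ ┃      
  ┃    ┃▓▓▒▒▓▓▒▒▓▓▒▒▓▓▒▒▓▓▒▒▓▓▒▒▓▓▒▒▓▓▒▒▓  ┃─┨      
  ┗━━━━┃▓▓▒▒▓▓▒▒▓▓▒▒▓▓▒▒▓▓▒▒▓▓▒▒▓▓▒▒▓▓▒▒▓  ┃ ┃      
       ┃▒▒▓▓▒▒▓▓▒▒▓▓▒▒▓▓▒▒▓▓▒▒▓▓▒▒▓▓▒▒▓▓▒  ┃ ┃      
       ┃▒▒▓▓▒▒▓▓▒▒▓▓▒▒▓▓▒▒▓▓▒▒▓▓▒▒▓▓▒▒▓▓▒  ┃ ┃      
       ┃▓▓▒▒▓▓▒▒▓▓▒▒▓▓▒▒▓▓▒▒▓▓▒▒▓▓▒▒▓▓▒▒▓  ┃.┃      
       ┃▓▓▒▒▓▓▒▒▓▓▒▒▓▓▒▒▓▓▒▒▓▓▒▒▓▓▒▒▓▓▒▒▓  ┃.┃      
       ┃▒▒▓▓▒▒▓▓▒▒▓▓▒▒▓▓▒▒▓▓▒▒▓▓▒▒▓▓▒▒▓▓▒  ┃.┃      
       ┃▒▒▓▓▒▒▓▓▒▒▓▓▒▒▓▓▒▒▓▓▒▒▓▓▒▒▓▓▒▒▓▓▒  ┃.┃      


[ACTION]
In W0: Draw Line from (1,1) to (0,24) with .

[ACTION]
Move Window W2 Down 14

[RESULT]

  ┃ FormWidget             ┃                        
  ┠────────────────────────┨                        
  ┃> Notes:      [        ]┃                        
  ┃  Status:     [Inactiv▼]┃                        
  ┃  Admin:      [x]       ┃                        
  ┃  Notify:     [x]       ┃                        
  ┃  Language:   ( ) Englis┃                        
  ┃                        ┃                        
  ┃                        ┃                        
  ┃                        ┃                        
  ┃                        ┃━━━━━━━━━━━━━━━━━┓      
  ┃                        ┃                 ┃      
  ┃    ┏━━━━━━━━━━━━━━━━━━━━━━━━━━━━━━━━━━━┓─┨      
  ┗━━━━┃ ImageViewer                       ┃ ┃      
       ┠───────────────────────────────────┨ ┃      
       ┃▒▒▓▓▒▒▓▓▒▒▓▓▒▒▓▓▒▒▓▓▒▒▓▓▒▒▓▓▒▒▓▓▒  ┃ ┃      
       ┃▒▒▓▓▒▒▓▓▒▒▓▓▒▒▓▓▒▒▓▓▒▒▓▓▒▒▓▓▒▒▓▓▒  ┃.┃      
       ┃▓▓▒▒▓▓▒▒▓▓▒▒▓▓▒▒▓▓▒▒▓▓▒▒▓▓▒▒▓▓▒▒▓  ┃.┃      
       ┃▓▓▒▒▓▓▒▒▓▓▒▒▓▓▒▒▓▓▒▒▓▓▒▒▓▓▒▒▓▓▒▒▓  ┃.┃      
       ┃▒▒▓▓▒▒▓▓▒▒▓▓▒▒▓▓▒▒▓▓▒▒▓▓▒▒▓▓▒▒▓▓▒  ┃.┃      
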